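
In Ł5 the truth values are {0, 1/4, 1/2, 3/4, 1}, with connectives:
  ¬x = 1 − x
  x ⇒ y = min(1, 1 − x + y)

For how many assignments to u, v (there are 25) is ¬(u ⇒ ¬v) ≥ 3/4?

3

value 1: 1 assignment (counts)
value 3/4: 2 assignments (counts)
value 1/2: 3 assignments
value 1/4: 4 assignments
value 0: 15 assignments
So 3 of the 25 assignments meet the threshold.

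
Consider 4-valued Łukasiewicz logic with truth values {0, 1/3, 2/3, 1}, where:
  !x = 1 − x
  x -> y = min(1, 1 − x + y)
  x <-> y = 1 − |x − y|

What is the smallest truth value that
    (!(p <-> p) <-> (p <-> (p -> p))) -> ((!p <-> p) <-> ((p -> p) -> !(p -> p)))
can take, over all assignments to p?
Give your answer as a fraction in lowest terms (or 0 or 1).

Take p = 1/3:
p <-> p = 1/3 <-> 1/3 = 1
!(p <-> p) = !1 = 0
p -> p = 1/3 -> 1/3 = 1
p <-> (p -> p) = 1/3 <-> 1 = 1/3
!(p <-> p) <-> (p <-> (p -> p)) = 0 <-> 1/3 = 2/3
!p = !1/3 = 2/3
!p <-> p = 2/3 <-> 1/3 = 2/3
p -> p = 1/3 -> 1/3 = 1
p -> p = 1/3 -> 1/3 = 1
!(p -> p) = !1 = 0
(p -> p) -> !(p -> p) = 1 -> 0 = 0
(!p <-> p) <-> ((p -> p) -> !(p -> p)) = 2/3 <-> 0 = 1/3
(!(p <-> p) <-> (p <-> (p -> p))) -> ((!p <-> p) <-> ((p -> p) -> !(p -> p))) = 2/3 -> 1/3 = 2/3
No assignment yields a value below 2/3, so this is the minimum.

2/3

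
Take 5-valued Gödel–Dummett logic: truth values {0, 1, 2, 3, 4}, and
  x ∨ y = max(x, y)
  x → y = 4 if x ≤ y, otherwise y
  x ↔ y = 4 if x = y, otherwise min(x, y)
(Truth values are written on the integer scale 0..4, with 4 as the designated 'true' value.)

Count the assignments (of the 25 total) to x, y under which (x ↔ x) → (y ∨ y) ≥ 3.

10

value 4: 5 assignments (counts)
value 3: 5 assignments (counts)
value 2: 5 assignments
value 1: 5 assignments
value 0: 5 assignments
So 10 of the 25 assignments meet the threshold.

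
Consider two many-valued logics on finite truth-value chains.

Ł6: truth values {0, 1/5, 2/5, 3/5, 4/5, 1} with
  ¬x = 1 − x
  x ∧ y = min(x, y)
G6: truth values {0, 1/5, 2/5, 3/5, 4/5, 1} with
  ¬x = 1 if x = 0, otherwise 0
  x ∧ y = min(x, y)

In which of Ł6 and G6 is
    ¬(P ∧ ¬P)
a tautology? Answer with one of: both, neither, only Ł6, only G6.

In Ł6: at P = 1/5 the value is 4/5 — not a tautology.
In G6: every assignment gives 1 — tautology.

only G6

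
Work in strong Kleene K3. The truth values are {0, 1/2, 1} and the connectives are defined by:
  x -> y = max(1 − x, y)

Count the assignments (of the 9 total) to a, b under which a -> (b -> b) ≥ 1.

a = 0, b = 0 ↦ 1  ≥
a = 0, b = 1/2 ↦ 1  ≥
a = 0, b = 1 ↦ 1  ≥
a = 1/2, b = 0 ↦ 1  ≥
a = 1/2, b = 1/2 ↦ 1/2  <
a = 1/2, b = 1 ↦ 1  ≥
a = 1, b = 0 ↦ 1  ≥
a = 1, b = 1/2 ↦ 1/2  <
a = 1, b = 1 ↦ 1  ≥
So 7 of the 9 assignments meet the threshold.

7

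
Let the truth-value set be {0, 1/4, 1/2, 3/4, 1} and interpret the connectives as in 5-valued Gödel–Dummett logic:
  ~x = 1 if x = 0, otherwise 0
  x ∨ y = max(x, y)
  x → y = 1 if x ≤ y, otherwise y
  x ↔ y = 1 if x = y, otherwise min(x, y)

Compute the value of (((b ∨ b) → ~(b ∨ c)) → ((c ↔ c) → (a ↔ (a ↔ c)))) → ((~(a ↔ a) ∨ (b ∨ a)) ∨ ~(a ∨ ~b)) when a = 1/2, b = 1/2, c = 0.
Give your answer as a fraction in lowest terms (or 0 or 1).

b ∨ b = 1/2 ∨ 1/2 = 1/2
b ∨ c = 1/2 ∨ 0 = 1/2
~(b ∨ c) = ~1/2 = 0
(b ∨ b) → ~(b ∨ c) = 1/2 → 0 = 0
c ↔ c = 0 ↔ 0 = 1
a ↔ c = 1/2 ↔ 0 = 0
a ↔ (a ↔ c) = 1/2 ↔ 0 = 0
(c ↔ c) → (a ↔ (a ↔ c)) = 1 → 0 = 0
((b ∨ b) → ~(b ∨ c)) → ((c ↔ c) → (a ↔ (a ↔ c))) = 0 → 0 = 1
a ↔ a = 1/2 ↔ 1/2 = 1
~(a ↔ a) = ~1 = 0
b ∨ a = 1/2 ∨ 1/2 = 1/2
~(a ↔ a) ∨ (b ∨ a) = 0 ∨ 1/2 = 1/2
~b = ~1/2 = 0
a ∨ ~b = 1/2 ∨ 0 = 1/2
~(a ∨ ~b) = ~1/2 = 0
(~(a ↔ a) ∨ (b ∨ a)) ∨ ~(a ∨ ~b) = 1/2 ∨ 0 = 1/2
(((b ∨ b) → ~(b ∨ c)) → ((c ↔ c) → (a ↔ (a ↔ c)))) → ((~(a ↔ a) ∨ (b ∨ a)) ∨ ~(a ∨ ~b)) = 1 → 1/2 = 1/2

1/2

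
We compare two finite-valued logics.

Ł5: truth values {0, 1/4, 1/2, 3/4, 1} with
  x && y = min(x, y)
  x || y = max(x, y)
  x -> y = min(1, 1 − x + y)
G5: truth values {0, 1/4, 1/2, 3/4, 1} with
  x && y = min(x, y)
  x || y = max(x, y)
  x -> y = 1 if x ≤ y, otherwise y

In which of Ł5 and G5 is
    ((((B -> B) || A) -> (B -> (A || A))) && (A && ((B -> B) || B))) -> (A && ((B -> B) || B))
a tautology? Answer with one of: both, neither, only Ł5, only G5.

both

In Ł5: every assignment gives 1 — tautology.
In G5: every assignment gives 1 — tautology.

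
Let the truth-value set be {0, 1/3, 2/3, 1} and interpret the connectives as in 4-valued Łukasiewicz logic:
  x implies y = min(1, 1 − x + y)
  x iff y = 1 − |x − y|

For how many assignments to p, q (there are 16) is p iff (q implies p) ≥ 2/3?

12

p = 0, q = 0 ↦ 0  <
p = 0, q = 1/3 ↦ 1/3  <
p = 0, q = 2/3 ↦ 2/3  ≥
p = 0, q = 1 ↦ 1  ≥
p = 1/3, q = 0 ↦ 1/3  <
p = 1/3, q = 1/3 ↦ 1/3  <
p = 1/3, q = 2/3 ↦ 2/3  ≥
p = 1/3, q = 1 ↦ 1  ≥
p = 2/3, q = 0 ↦ 2/3  ≥
p = 2/3, q = 1/3 ↦ 2/3  ≥
p = 2/3, q = 2/3 ↦ 2/3  ≥
p = 2/3, q = 1 ↦ 1  ≥
p = 1, q = 0 ↦ 1  ≥
p = 1, q = 1/3 ↦ 1  ≥
p = 1, q = 2/3 ↦ 1  ≥
p = 1, q = 1 ↦ 1  ≥
So 12 of the 16 assignments meet the threshold.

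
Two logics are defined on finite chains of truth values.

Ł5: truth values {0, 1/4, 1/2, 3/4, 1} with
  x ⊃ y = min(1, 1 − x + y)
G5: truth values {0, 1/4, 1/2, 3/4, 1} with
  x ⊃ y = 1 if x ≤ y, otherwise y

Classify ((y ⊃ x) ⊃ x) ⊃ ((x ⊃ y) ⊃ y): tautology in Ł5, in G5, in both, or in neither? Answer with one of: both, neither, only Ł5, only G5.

In Ł5: every assignment gives 1 — tautology.
In G5: at x = 0, y = 1/4 the value is 1/4 — not a tautology.

only Ł5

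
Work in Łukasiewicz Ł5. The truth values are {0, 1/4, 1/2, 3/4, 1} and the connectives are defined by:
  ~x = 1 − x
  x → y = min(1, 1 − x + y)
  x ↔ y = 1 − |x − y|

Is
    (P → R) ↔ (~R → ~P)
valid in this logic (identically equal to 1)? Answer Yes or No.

Yes

At P = 1/2, R = 0, for instance:
P → R = 1/2 → 0 = 1/2
~R = ~0 = 1
~P = ~1/2 = 1/2
~R → ~P = 1 → 1/2 = 1/2
(P → R) ↔ (~R → ~P) = 1/2 ↔ 1/2 = 1
and checking the remaining 24 assignments likewise gives ≥ 1 in every case.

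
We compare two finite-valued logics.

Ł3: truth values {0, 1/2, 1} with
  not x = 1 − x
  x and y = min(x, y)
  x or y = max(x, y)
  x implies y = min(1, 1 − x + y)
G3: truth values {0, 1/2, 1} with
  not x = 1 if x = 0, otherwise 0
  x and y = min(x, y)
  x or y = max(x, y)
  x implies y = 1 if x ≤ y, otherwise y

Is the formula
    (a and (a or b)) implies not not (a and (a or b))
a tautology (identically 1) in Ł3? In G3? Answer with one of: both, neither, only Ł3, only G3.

both

In Ł3: every assignment gives 1 — tautology.
In G3: every assignment gives 1 — tautology.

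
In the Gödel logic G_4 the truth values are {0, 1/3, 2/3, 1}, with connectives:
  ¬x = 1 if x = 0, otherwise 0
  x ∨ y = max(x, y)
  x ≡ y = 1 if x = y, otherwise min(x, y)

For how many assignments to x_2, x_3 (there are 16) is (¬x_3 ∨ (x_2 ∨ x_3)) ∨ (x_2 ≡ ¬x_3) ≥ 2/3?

x_2 = 0, x_3 = 0 ↦ 1  ≥
x_2 = 0, x_3 = 1/3 ↦ 1  ≥
x_2 = 0, x_3 = 2/3 ↦ 1  ≥
x_2 = 0, x_3 = 1 ↦ 1  ≥
x_2 = 1/3, x_3 = 0 ↦ 1  ≥
x_2 = 1/3, x_3 = 1/3 ↦ 1/3  <
x_2 = 1/3, x_3 = 2/3 ↦ 2/3  ≥
x_2 = 1/3, x_3 = 1 ↦ 1  ≥
x_2 = 2/3, x_3 = 0 ↦ 1  ≥
x_2 = 2/3, x_3 = 1/3 ↦ 2/3  ≥
x_2 = 2/3, x_3 = 2/3 ↦ 2/3  ≥
x_2 = 2/3, x_3 = 1 ↦ 1  ≥
x_2 = 1, x_3 = 0 ↦ 1  ≥
x_2 = 1, x_3 = 1/3 ↦ 1  ≥
x_2 = 1, x_3 = 2/3 ↦ 1  ≥
x_2 = 1, x_3 = 1 ↦ 1  ≥
So 15 of the 16 assignments meet the threshold.

15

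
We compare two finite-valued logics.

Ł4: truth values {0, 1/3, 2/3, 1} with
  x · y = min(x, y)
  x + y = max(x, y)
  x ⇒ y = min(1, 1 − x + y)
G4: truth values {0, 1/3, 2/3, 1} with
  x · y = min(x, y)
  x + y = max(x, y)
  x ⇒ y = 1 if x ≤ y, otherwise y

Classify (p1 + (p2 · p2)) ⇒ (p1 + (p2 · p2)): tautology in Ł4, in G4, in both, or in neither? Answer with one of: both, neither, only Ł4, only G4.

In Ł4: every assignment gives 1 — tautology.
In G4: every assignment gives 1 — tautology.

both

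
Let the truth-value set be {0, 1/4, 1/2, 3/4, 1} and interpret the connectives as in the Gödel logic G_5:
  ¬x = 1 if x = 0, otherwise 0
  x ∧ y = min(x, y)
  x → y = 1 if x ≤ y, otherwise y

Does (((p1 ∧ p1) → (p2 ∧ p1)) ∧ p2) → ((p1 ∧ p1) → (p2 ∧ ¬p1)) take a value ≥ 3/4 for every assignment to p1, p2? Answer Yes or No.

No

Counterexample: take p1 = 1/4, p2 = 1/4.
p1 ∧ p1 = 1/4 ∧ 1/4 = 1/4
p2 ∧ p1 = 1/4 ∧ 1/4 = 1/4
(p1 ∧ p1) → (p2 ∧ p1) = 1/4 → 1/4 = 1
((p1 ∧ p1) → (p2 ∧ p1)) ∧ p2 = 1 ∧ 1/4 = 1/4
p1 ∧ p1 = 1/4 ∧ 1/4 = 1/4
¬p1 = ¬1/4 = 0
p2 ∧ ¬p1 = 1/4 ∧ 0 = 0
(p1 ∧ p1) → (p2 ∧ ¬p1) = 1/4 → 0 = 0
(((p1 ∧ p1) → (p2 ∧ p1)) ∧ p2) → ((p1 ∧ p1) → (p2 ∧ ¬p1)) = 1/4 → 0 = 0
This gives 0, which is below 3/4.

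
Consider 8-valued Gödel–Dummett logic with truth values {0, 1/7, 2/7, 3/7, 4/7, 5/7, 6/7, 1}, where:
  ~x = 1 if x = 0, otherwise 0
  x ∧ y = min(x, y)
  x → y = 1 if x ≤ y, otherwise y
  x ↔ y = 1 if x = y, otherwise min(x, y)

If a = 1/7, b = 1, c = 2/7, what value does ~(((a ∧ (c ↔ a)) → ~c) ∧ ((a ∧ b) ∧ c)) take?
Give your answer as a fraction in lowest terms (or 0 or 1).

1

c ↔ a = 2/7 ↔ 1/7 = 1/7
a ∧ (c ↔ a) = 1/7 ∧ 1/7 = 1/7
~c = ~2/7 = 0
(a ∧ (c ↔ a)) → ~c = 1/7 → 0 = 0
a ∧ b = 1/7 ∧ 1 = 1/7
(a ∧ b) ∧ c = 1/7 ∧ 2/7 = 1/7
((a ∧ (c ↔ a)) → ~c) ∧ ((a ∧ b) ∧ c) = 0 ∧ 1/7 = 0
~(((a ∧ (c ↔ a)) → ~c) ∧ ((a ∧ b) ∧ c)) = ~0 = 1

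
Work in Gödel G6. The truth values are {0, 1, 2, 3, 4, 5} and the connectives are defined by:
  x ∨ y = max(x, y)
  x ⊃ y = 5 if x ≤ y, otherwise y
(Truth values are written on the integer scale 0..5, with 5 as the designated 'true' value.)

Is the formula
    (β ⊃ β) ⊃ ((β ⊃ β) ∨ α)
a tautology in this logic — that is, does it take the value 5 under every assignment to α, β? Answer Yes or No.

At α = 4, β = 5, for instance:
β ⊃ β = 5 ⊃ 5 = 5
(β ⊃ β) ∨ α = 5 ∨ 4 = 5
(β ⊃ β) ⊃ ((β ⊃ β) ∨ α) = 5 ⊃ 5 = 5
and checking the remaining 35 assignments likewise gives ≥ 5 in every case.

Yes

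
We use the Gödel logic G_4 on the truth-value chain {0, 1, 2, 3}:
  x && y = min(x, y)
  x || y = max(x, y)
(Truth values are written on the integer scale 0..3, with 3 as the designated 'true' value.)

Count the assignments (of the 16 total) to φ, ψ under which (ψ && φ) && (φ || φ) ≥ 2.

4

φ = 0, ψ = 0 ↦ 0  <
φ = 0, ψ = 1 ↦ 0  <
φ = 0, ψ = 2 ↦ 0  <
φ = 0, ψ = 3 ↦ 0  <
φ = 1, ψ = 0 ↦ 0  <
φ = 1, ψ = 1 ↦ 1  <
φ = 1, ψ = 2 ↦ 1  <
φ = 1, ψ = 3 ↦ 1  <
φ = 2, ψ = 0 ↦ 0  <
φ = 2, ψ = 1 ↦ 1  <
φ = 2, ψ = 2 ↦ 2  ≥
φ = 2, ψ = 3 ↦ 2  ≥
φ = 3, ψ = 0 ↦ 0  <
φ = 3, ψ = 1 ↦ 1  <
φ = 3, ψ = 2 ↦ 2  ≥
φ = 3, ψ = 3 ↦ 3  ≥
So 4 of the 16 assignments meet the threshold.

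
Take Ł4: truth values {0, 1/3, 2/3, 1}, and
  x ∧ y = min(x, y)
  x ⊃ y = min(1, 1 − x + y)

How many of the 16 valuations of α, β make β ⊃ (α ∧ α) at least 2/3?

13

α = 0, β = 0 ↦ 1  ≥
α = 0, β = 1/3 ↦ 2/3  ≥
α = 0, β = 2/3 ↦ 1/3  <
α = 0, β = 1 ↦ 0  <
α = 1/3, β = 0 ↦ 1  ≥
α = 1/3, β = 1/3 ↦ 1  ≥
α = 1/3, β = 2/3 ↦ 2/3  ≥
α = 1/3, β = 1 ↦ 1/3  <
α = 2/3, β = 0 ↦ 1  ≥
α = 2/3, β = 1/3 ↦ 1  ≥
α = 2/3, β = 2/3 ↦ 1  ≥
α = 2/3, β = 1 ↦ 2/3  ≥
α = 1, β = 0 ↦ 1  ≥
α = 1, β = 1/3 ↦ 1  ≥
α = 1, β = 2/3 ↦ 1  ≥
α = 1, β = 1 ↦ 1  ≥
So 13 of the 16 assignments meet the threshold.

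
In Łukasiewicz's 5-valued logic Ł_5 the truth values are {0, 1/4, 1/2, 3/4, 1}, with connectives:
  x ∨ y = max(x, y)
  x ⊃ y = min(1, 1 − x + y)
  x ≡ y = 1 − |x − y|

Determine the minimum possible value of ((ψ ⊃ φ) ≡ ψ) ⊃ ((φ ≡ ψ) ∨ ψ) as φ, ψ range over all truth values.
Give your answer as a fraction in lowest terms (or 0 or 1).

1/2

Take φ = 0, ψ = 1/2:
ψ ⊃ φ = 1/2 ⊃ 0 = 1/2
(ψ ⊃ φ) ≡ ψ = 1/2 ≡ 1/2 = 1
φ ≡ ψ = 0 ≡ 1/2 = 1/2
(φ ≡ ψ) ∨ ψ = 1/2 ∨ 1/2 = 1/2
((ψ ⊃ φ) ≡ ψ) ⊃ ((φ ≡ ψ) ∨ ψ) = 1 ⊃ 1/2 = 1/2
No assignment yields a value below 1/2, so this is the minimum.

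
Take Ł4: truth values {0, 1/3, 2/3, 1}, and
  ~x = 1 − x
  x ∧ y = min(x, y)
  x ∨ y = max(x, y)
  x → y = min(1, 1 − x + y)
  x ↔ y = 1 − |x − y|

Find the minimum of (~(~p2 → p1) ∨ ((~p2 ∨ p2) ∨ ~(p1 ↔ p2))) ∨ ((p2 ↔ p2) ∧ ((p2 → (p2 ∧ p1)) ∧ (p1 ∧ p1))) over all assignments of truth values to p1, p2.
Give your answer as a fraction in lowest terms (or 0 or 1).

Take p1 = 0, p2 = 1/3:
~p2 = ~1/3 = 2/3
~p2 → p1 = 2/3 → 0 = 1/3
~(~p2 → p1) = ~1/3 = 2/3
~p2 = ~1/3 = 2/3
~p2 ∨ p2 = 2/3 ∨ 1/3 = 2/3
p1 ↔ p2 = 0 ↔ 1/3 = 2/3
~(p1 ↔ p2) = ~2/3 = 1/3
(~p2 ∨ p2) ∨ ~(p1 ↔ p2) = 2/3 ∨ 1/3 = 2/3
~(~p2 → p1) ∨ ((~p2 ∨ p2) ∨ ~(p1 ↔ p2)) = 2/3 ∨ 2/3 = 2/3
p2 ↔ p2 = 1/3 ↔ 1/3 = 1
p2 ∧ p1 = 1/3 ∧ 0 = 0
p2 → (p2 ∧ p1) = 1/3 → 0 = 2/3
p1 ∧ p1 = 0 ∧ 0 = 0
(p2 → (p2 ∧ p1)) ∧ (p1 ∧ p1) = 2/3 ∧ 0 = 0
(p2 ↔ p2) ∧ ((p2 → (p2 ∧ p1)) ∧ (p1 ∧ p1)) = 1 ∧ 0 = 0
(~(~p2 → p1) ∨ ((~p2 ∨ p2) ∨ ~(p1 ↔ p2))) ∨ ((p2 ↔ p2) ∧ ((p2 → (p2 ∧ p1)) ∧ (p1 ∧ p1))) = 2/3 ∨ 0 = 2/3
No assignment yields a value below 2/3, so this is the minimum.

2/3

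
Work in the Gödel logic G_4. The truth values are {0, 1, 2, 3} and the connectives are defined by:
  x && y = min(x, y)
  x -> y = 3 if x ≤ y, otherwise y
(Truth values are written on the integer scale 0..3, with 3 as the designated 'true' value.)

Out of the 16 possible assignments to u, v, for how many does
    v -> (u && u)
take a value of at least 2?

u = 0, v = 0 ↦ 3  ≥
u = 0, v = 1 ↦ 0  <
u = 0, v = 2 ↦ 0  <
u = 0, v = 3 ↦ 0  <
u = 1, v = 0 ↦ 3  ≥
u = 1, v = 1 ↦ 3  ≥
u = 1, v = 2 ↦ 1  <
u = 1, v = 3 ↦ 1  <
u = 2, v = 0 ↦ 3  ≥
u = 2, v = 1 ↦ 3  ≥
u = 2, v = 2 ↦ 3  ≥
u = 2, v = 3 ↦ 2  ≥
u = 3, v = 0 ↦ 3  ≥
u = 3, v = 1 ↦ 3  ≥
u = 3, v = 2 ↦ 3  ≥
u = 3, v = 3 ↦ 3  ≥
So 11 of the 16 assignments meet the threshold.

11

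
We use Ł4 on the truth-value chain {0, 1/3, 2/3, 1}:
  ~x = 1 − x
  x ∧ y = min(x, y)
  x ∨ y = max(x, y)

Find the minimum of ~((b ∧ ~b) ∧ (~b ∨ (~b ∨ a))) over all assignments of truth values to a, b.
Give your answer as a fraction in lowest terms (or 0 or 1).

2/3

Take a = 0, b = 1/3:
~b = ~1/3 = 2/3
b ∧ ~b = 1/3 ∧ 2/3 = 1/3
~b = ~1/3 = 2/3
~b = ~1/3 = 2/3
~b ∨ a = 2/3 ∨ 0 = 2/3
~b ∨ (~b ∨ a) = 2/3 ∨ 2/3 = 2/3
(b ∧ ~b) ∧ (~b ∨ (~b ∨ a)) = 1/3 ∧ 2/3 = 1/3
~((b ∧ ~b) ∧ (~b ∨ (~b ∨ a))) = ~1/3 = 2/3
No assignment yields a value below 2/3, so this is the minimum.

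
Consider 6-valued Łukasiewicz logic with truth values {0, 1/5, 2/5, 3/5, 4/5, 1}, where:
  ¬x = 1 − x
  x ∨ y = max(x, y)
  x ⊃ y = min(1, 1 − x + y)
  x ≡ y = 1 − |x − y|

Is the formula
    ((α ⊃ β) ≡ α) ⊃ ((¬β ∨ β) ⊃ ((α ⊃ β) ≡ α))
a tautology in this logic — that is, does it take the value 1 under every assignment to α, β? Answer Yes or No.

Yes

At α = 4/5, β = 3/5, for instance:
α ⊃ β = 4/5 ⊃ 3/5 = 4/5
(α ⊃ β) ≡ α = 4/5 ≡ 4/5 = 1
¬β = ¬3/5 = 2/5
¬β ∨ β = 2/5 ∨ 3/5 = 3/5
(¬β ∨ β) ⊃ ((α ⊃ β) ≡ α) = 3/5 ⊃ 1 = 1
((α ⊃ β) ≡ α) ⊃ ((¬β ∨ β) ⊃ ((α ⊃ β) ≡ α)) = 1 ⊃ 1 = 1
and checking the remaining 35 assignments likewise gives ≥ 1 in every case.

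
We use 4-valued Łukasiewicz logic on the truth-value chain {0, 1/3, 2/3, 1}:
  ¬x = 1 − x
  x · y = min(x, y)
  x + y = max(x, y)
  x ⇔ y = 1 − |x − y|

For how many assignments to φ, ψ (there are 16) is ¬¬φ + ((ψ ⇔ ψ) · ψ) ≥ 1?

7

φ = 0, ψ = 0 ↦ 0  <
φ = 0, ψ = 1/3 ↦ 1/3  <
φ = 0, ψ = 2/3 ↦ 2/3  <
φ = 0, ψ = 1 ↦ 1  ≥
φ = 1/3, ψ = 0 ↦ 1/3  <
φ = 1/3, ψ = 1/3 ↦ 1/3  <
φ = 1/3, ψ = 2/3 ↦ 2/3  <
φ = 1/3, ψ = 1 ↦ 1  ≥
φ = 2/3, ψ = 0 ↦ 2/3  <
φ = 2/3, ψ = 1/3 ↦ 2/3  <
φ = 2/3, ψ = 2/3 ↦ 2/3  <
φ = 2/3, ψ = 1 ↦ 1  ≥
φ = 1, ψ = 0 ↦ 1  ≥
φ = 1, ψ = 1/3 ↦ 1  ≥
φ = 1, ψ = 2/3 ↦ 1  ≥
φ = 1, ψ = 1 ↦ 1  ≥
So 7 of the 16 assignments meet the threshold.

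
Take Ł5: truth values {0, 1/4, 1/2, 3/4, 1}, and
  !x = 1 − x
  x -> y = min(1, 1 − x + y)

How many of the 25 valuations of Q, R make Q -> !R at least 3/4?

19

value 1: 15 assignments (counts)
value 3/4: 4 assignments (counts)
value 1/2: 3 assignments
value 1/4: 2 assignments
value 0: 1 assignment
So 19 of the 25 assignments meet the threshold.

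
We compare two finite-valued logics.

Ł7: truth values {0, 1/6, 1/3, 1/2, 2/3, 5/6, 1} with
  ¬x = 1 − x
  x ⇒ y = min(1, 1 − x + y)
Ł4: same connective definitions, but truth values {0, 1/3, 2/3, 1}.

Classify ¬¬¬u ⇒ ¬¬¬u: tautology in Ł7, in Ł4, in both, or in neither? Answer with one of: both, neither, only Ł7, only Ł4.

both

In Ł7: every assignment gives 1 — tautology.
In Ł4: every assignment gives 1 — tautology.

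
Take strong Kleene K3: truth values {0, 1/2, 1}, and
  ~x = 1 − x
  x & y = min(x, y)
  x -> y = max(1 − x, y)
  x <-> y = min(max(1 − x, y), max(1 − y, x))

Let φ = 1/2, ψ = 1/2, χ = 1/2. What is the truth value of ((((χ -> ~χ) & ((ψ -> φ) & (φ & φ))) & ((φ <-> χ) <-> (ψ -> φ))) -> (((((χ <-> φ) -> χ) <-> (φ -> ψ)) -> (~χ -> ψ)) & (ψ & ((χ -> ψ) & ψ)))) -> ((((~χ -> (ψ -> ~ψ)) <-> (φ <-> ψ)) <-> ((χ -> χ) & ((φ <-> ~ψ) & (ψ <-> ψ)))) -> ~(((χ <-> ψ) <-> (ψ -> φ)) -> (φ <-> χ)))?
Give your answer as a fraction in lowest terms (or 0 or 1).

~χ = ~1/2 = 1/2
χ -> ~χ = 1/2 -> 1/2 = 1/2
ψ -> φ = 1/2 -> 1/2 = 1/2
φ & φ = 1/2 & 1/2 = 1/2
(ψ -> φ) & (φ & φ) = 1/2 & 1/2 = 1/2
(χ -> ~χ) & ((ψ -> φ) & (φ & φ)) = 1/2 & 1/2 = 1/2
φ <-> χ = 1/2 <-> 1/2 = 1/2
ψ -> φ = 1/2 -> 1/2 = 1/2
(φ <-> χ) <-> (ψ -> φ) = 1/2 <-> 1/2 = 1/2
((χ -> ~χ) & ((ψ -> φ) & (φ & φ))) & ((φ <-> χ) <-> (ψ -> φ)) = 1/2 & 1/2 = 1/2
χ <-> φ = 1/2 <-> 1/2 = 1/2
(χ <-> φ) -> χ = 1/2 -> 1/2 = 1/2
φ -> ψ = 1/2 -> 1/2 = 1/2
((χ <-> φ) -> χ) <-> (φ -> ψ) = 1/2 <-> 1/2 = 1/2
~χ = ~1/2 = 1/2
~χ -> ψ = 1/2 -> 1/2 = 1/2
(((χ <-> φ) -> χ) <-> (φ -> ψ)) -> (~χ -> ψ) = 1/2 -> 1/2 = 1/2
χ -> ψ = 1/2 -> 1/2 = 1/2
(χ -> ψ) & ψ = 1/2 & 1/2 = 1/2
ψ & ((χ -> ψ) & ψ) = 1/2 & 1/2 = 1/2
((((χ <-> φ) -> χ) <-> (φ -> ψ)) -> (~χ -> ψ)) & (ψ & ((χ -> ψ) & ψ)) = 1/2 & 1/2 = 1/2
(((χ -> ~χ) & ((ψ -> φ) & (φ & φ))) & ((φ <-> χ) <-> (ψ -> φ))) -> (((((χ <-> φ) -> χ) <-> (φ -> ψ)) -> (~χ -> ψ)) & (ψ & ((χ -> ψ) & ψ))) = 1/2 -> 1/2 = 1/2
~χ = ~1/2 = 1/2
~ψ = ~1/2 = 1/2
ψ -> ~ψ = 1/2 -> 1/2 = 1/2
~χ -> (ψ -> ~ψ) = 1/2 -> 1/2 = 1/2
φ <-> ψ = 1/2 <-> 1/2 = 1/2
(~χ -> (ψ -> ~ψ)) <-> (φ <-> ψ) = 1/2 <-> 1/2 = 1/2
χ -> χ = 1/2 -> 1/2 = 1/2
~ψ = ~1/2 = 1/2
φ <-> ~ψ = 1/2 <-> 1/2 = 1/2
ψ <-> ψ = 1/2 <-> 1/2 = 1/2
(φ <-> ~ψ) & (ψ <-> ψ) = 1/2 & 1/2 = 1/2
(χ -> χ) & ((φ <-> ~ψ) & (ψ <-> ψ)) = 1/2 & 1/2 = 1/2
((~χ -> (ψ -> ~ψ)) <-> (φ <-> ψ)) <-> ((χ -> χ) & ((φ <-> ~ψ) & (ψ <-> ψ))) = 1/2 <-> 1/2 = 1/2
χ <-> ψ = 1/2 <-> 1/2 = 1/2
ψ -> φ = 1/2 -> 1/2 = 1/2
(χ <-> ψ) <-> (ψ -> φ) = 1/2 <-> 1/2 = 1/2
φ <-> χ = 1/2 <-> 1/2 = 1/2
((χ <-> ψ) <-> (ψ -> φ)) -> (φ <-> χ) = 1/2 -> 1/2 = 1/2
~(((χ <-> ψ) <-> (ψ -> φ)) -> (φ <-> χ)) = ~1/2 = 1/2
(((~χ -> (ψ -> ~ψ)) <-> (φ <-> ψ)) <-> ((χ -> χ) & ((φ <-> ~ψ) & (ψ <-> ψ)))) -> ~(((χ <-> ψ) <-> (ψ -> φ)) -> (φ <-> χ)) = 1/2 -> 1/2 = 1/2
((((χ -> ~χ) & ((ψ -> φ) & (φ & φ))) & ((φ <-> χ) <-> (ψ -> φ))) -> (((((χ <-> φ) -> χ) <-> (φ -> ψ)) -> (~χ -> ψ)) & (ψ & ((χ -> ψ) & ψ)))) -> ((((~χ -> (ψ -> ~ψ)) <-> (φ <-> ψ)) <-> ((χ -> χ) & ((φ <-> ~ψ) & (ψ <-> ψ)))) -> ~(((χ <-> ψ) <-> (ψ -> φ)) -> (φ <-> χ))) = 1/2 -> 1/2 = 1/2

1/2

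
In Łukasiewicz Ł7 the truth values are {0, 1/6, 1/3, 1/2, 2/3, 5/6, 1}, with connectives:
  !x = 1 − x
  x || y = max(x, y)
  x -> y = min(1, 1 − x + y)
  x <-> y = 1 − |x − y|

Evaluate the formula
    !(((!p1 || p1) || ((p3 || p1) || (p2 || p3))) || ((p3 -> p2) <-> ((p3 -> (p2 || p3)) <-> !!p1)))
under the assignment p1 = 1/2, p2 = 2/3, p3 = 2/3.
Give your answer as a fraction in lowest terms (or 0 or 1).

1/3

!p1 = !1/2 = 1/2
!p1 || p1 = 1/2 || 1/2 = 1/2
p3 || p1 = 2/3 || 1/2 = 2/3
p2 || p3 = 2/3 || 2/3 = 2/3
(p3 || p1) || (p2 || p3) = 2/3 || 2/3 = 2/3
(!p1 || p1) || ((p3 || p1) || (p2 || p3)) = 1/2 || 2/3 = 2/3
p3 -> p2 = 2/3 -> 2/3 = 1
p2 || p3 = 2/3 || 2/3 = 2/3
p3 -> (p2 || p3) = 2/3 -> 2/3 = 1
!p1 = !1/2 = 1/2
!!p1 = !1/2 = 1/2
(p3 -> (p2 || p3)) <-> !!p1 = 1 <-> 1/2 = 1/2
(p3 -> p2) <-> ((p3 -> (p2 || p3)) <-> !!p1) = 1 <-> 1/2 = 1/2
((!p1 || p1) || ((p3 || p1) || (p2 || p3))) || ((p3 -> p2) <-> ((p3 -> (p2 || p3)) <-> !!p1)) = 2/3 || 1/2 = 2/3
!(((!p1 || p1) || ((p3 || p1) || (p2 || p3))) || ((p3 -> p2) <-> ((p3 -> (p2 || p3)) <-> !!p1))) = !2/3 = 1/3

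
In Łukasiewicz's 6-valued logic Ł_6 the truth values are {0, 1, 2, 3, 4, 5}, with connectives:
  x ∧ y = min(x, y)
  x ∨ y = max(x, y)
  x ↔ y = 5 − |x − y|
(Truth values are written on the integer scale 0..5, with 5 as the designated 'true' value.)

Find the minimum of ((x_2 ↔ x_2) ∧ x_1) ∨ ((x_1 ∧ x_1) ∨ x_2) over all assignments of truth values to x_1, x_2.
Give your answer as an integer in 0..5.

Take x_1 = 0, x_2 = 0:
x_2 ↔ x_2 = 0 ↔ 0 = 5
(x_2 ↔ x_2) ∧ x_1 = 5 ∧ 0 = 0
x_1 ∧ x_1 = 0 ∧ 0 = 0
(x_1 ∧ x_1) ∨ x_2 = 0 ∨ 0 = 0
((x_2 ↔ x_2) ∧ x_1) ∨ ((x_1 ∧ x_1) ∨ x_2) = 0 ∨ 0 = 0
No assignment yields a value below 0, so this is the minimum.

0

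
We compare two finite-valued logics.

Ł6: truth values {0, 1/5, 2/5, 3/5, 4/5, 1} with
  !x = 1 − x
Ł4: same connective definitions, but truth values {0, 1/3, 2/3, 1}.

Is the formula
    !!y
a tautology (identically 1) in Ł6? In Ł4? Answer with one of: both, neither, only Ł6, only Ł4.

neither

In Ł6: at y = 0 the value is 0 — not a tautology.
In Ł4: at y = 0 the value is 0 — not a tautology.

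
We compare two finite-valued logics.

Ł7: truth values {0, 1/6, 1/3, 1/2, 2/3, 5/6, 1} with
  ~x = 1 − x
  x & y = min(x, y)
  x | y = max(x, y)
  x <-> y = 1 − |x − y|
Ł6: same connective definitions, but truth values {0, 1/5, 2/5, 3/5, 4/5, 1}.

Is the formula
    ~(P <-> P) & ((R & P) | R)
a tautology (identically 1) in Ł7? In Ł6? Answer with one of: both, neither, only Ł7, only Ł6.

In Ł7: at P = 0, R = 0 the value is 0 — not a tautology.
In Ł6: at P = 0, R = 0 the value is 0 — not a tautology.

neither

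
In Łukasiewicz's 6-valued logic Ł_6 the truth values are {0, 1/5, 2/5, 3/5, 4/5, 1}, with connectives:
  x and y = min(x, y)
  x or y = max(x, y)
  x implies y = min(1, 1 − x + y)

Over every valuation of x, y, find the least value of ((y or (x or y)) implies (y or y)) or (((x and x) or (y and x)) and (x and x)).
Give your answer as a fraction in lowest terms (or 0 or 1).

Take x = 2/5, y = 0:
x or y = 2/5 or 0 = 2/5
y or (x or y) = 0 or 2/5 = 2/5
y or y = 0 or 0 = 0
(y or (x or y)) implies (y or y) = 2/5 implies 0 = 3/5
x and x = 2/5 and 2/5 = 2/5
y and x = 0 and 2/5 = 0
(x and x) or (y and x) = 2/5 or 0 = 2/5
x and x = 2/5 and 2/5 = 2/5
((x and x) or (y and x)) and (x and x) = 2/5 and 2/5 = 2/5
((y or (x or y)) implies (y or y)) or (((x and x) or (y and x)) and (x and x)) = 3/5 or 2/5 = 3/5
No assignment yields a value below 3/5, so this is the minimum.

3/5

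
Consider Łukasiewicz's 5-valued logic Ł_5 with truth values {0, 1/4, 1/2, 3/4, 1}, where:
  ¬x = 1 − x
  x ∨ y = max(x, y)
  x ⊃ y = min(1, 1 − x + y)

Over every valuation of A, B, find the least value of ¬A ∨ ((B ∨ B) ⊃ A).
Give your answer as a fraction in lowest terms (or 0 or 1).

Take A = 1/2, B = 1:
¬A = ¬1/2 = 1/2
B ∨ B = 1 ∨ 1 = 1
(B ∨ B) ⊃ A = 1 ⊃ 1/2 = 1/2
¬A ∨ ((B ∨ B) ⊃ A) = 1/2 ∨ 1/2 = 1/2
No assignment yields a value below 1/2, so this is the minimum.

1/2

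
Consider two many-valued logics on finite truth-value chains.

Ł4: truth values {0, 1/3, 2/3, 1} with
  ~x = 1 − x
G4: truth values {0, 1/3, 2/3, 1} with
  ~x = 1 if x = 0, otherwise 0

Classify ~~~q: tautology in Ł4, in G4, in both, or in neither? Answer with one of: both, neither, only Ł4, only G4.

In Ł4: at q = 1/3 the value is 2/3 — not a tautology.
In G4: at q = 1/3 the value is 0 — not a tautology.

neither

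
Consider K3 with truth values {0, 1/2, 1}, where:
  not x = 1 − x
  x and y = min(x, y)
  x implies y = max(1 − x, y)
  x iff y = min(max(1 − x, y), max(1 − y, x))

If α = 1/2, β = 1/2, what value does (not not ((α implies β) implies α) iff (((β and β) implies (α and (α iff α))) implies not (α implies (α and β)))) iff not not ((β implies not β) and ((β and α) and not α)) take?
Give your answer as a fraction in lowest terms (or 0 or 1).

α implies β = 1/2 implies 1/2 = 1/2
(α implies β) implies α = 1/2 implies 1/2 = 1/2
not ((α implies β) implies α) = not 1/2 = 1/2
not not ((α implies β) implies α) = not 1/2 = 1/2
β and β = 1/2 and 1/2 = 1/2
α iff α = 1/2 iff 1/2 = 1/2
α and (α iff α) = 1/2 and 1/2 = 1/2
(β and β) implies (α and (α iff α)) = 1/2 implies 1/2 = 1/2
α and β = 1/2 and 1/2 = 1/2
α implies (α and β) = 1/2 implies 1/2 = 1/2
not (α implies (α and β)) = not 1/2 = 1/2
((β and β) implies (α and (α iff α))) implies not (α implies (α and β)) = 1/2 implies 1/2 = 1/2
not not ((α implies β) implies α) iff (((β and β) implies (α and (α iff α))) implies not (α implies (α and β))) = 1/2 iff 1/2 = 1/2
not β = not 1/2 = 1/2
β implies not β = 1/2 implies 1/2 = 1/2
β and α = 1/2 and 1/2 = 1/2
not α = not 1/2 = 1/2
(β and α) and not α = 1/2 and 1/2 = 1/2
(β implies not β) and ((β and α) and not α) = 1/2 and 1/2 = 1/2
not ((β implies not β) and ((β and α) and not α)) = not 1/2 = 1/2
not not ((β implies not β) and ((β and α) and not α)) = not 1/2 = 1/2
(not not ((α implies β) implies α) iff (((β and β) implies (α and (α iff α))) implies not (α implies (α and β)))) iff not not ((β implies not β) and ((β and α) and not α)) = 1/2 iff 1/2 = 1/2

1/2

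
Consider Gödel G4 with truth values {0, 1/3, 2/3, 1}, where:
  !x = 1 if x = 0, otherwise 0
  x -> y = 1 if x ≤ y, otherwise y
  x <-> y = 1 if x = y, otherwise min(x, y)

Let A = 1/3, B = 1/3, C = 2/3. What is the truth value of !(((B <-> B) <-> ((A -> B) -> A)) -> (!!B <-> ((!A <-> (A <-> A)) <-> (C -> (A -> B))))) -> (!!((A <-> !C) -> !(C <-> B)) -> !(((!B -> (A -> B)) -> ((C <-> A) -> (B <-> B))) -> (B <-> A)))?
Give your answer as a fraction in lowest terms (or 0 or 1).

B <-> B = 1/3 <-> 1/3 = 1
A -> B = 1/3 -> 1/3 = 1
(A -> B) -> A = 1 -> 1/3 = 1/3
(B <-> B) <-> ((A -> B) -> A) = 1 <-> 1/3 = 1/3
!B = !1/3 = 0
!!B = !0 = 1
!A = !1/3 = 0
A <-> A = 1/3 <-> 1/3 = 1
!A <-> (A <-> A) = 0 <-> 1 = 0
A -> B = 1/3 -> 1/3 = 1
C -> (A -> B) = 2/3 -> 1 = 1
(!A <-> (A <-> A)) <-> (C -> (A -> B)) = 0 <-> 1 = 0
!!B <-> ((!A <-> (A <-> A)) <-> (C -> (A -> B))) = 1 <-> 0 = 0
((B <-> B) <-> ((A -> B) -> A)) -> (!!B <-> ((!A <-> (A <-> A)) <-> (C -> (A -> B)))) = 1/3 -> 0 = 0
!(((B <-> B) <-> ((A -> B) -> A)) -> (!!B <-> ((!A <-> (A <-> A)) <-> (C -> (A -> B))))) = !0 = 1
!C = !2/3 = 0
A <-> !C = 1/3 <-> 0 = 0
C <-> B = 2/3 <-> 1/3 = 1/3
!(C <-> B) = !1/3 = 0
(A <-> !C) -> !(C <-> B) = 0 -> 0 = 1
!((A <-> !C) -> !(C <-> B)) = !1 = 0
!!((A <-> !C) -> !(C <-> B)) = !0 = 1
!B = !1/3 = 0
A -> B = 1/3 -> 1/3 = 1
!B -> (A -> B) = 0 -> 1 = 1
C <-> A = 2/3 <-> 1/3 = 1/3
B <-> B = 1/3 <-> 1/3 = 1
(C <-> A) -> (B <-> B) = 1/3 -> 1 = 1
(!B -> (A -> B)) -> ((C <-> A) -> (B <-> B)) = 1 -> 1 = 1
B <-> A = 1/3 <-> 1/3 = 1
((!B -> (A -> B)) -> ((C <-> A) -> (B <-> B))) -> (B <-> A) = 1 -> 1 = 1
!(((!B -> (A -> B)) -> ((C <-> A) -> (B <-> B))) -> (B <-> A)) = !1 = 0
!!((A <-> !C) -> !(C <-> B)) -> !(((!B -> (A -> B)) -> ((C <-> A) -> (B <-> B))) -> (B <-> A)) = 1 -> 0 = 0
!(((B <-> B) <-> ((A -> B) -> A)) -> (!!B <-> ((!A <-> (A <-> A)) <-> (C -> (A -> B))))) -> (!!((A <-> !C) -> !(C <-> B)) -> !(((!B -> (A -> B)) -> ((C <-> A) -> (B <-> B))) -> (B <-> A))) = 1 -> 0 = 0

0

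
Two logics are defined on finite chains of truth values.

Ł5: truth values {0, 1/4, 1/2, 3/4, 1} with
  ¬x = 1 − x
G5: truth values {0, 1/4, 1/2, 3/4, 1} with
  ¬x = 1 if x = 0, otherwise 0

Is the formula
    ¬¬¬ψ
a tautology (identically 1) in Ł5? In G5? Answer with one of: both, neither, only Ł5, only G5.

In Ł5: at ψ = 1/4 the value is 3/4 — not a tautology.
In G5: at ψ = 1/4 the value is 0 — not a tautology.

neither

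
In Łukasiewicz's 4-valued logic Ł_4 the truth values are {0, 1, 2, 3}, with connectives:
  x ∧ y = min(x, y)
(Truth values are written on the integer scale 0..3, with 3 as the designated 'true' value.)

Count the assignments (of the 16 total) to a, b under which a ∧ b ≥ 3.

a = 0, b = 0 ↦ 0  <
a = 0, b = 1 ↦ 0  <
a = 0, b = 2 ↦ 0  <
a = 0, b = 3 ↦ 0  <
a = 1, b = 0 ↦ 0  <
a = 1, b = 1 ↦ 1  <
a = 1, b = 2 ↦ 1  <
a = 1, b = 3 ↦ 1  <
a = 2, b = 0 ↦ 0  <
a = 2, b = 1 ↦ 1  <
a = 2, b = 2 ↦ 2  <
a = 2, b = 3 ↦ 2  <
a = 3, b = 0 ↦ 0  <
a = 3, b = 1 ↦ 1  <
a = 3, b = 2 ↦ 2  <
a = 3, b = 3 ↦ 3  ≥
So 1 of the 16 assignments meets the threshold.

1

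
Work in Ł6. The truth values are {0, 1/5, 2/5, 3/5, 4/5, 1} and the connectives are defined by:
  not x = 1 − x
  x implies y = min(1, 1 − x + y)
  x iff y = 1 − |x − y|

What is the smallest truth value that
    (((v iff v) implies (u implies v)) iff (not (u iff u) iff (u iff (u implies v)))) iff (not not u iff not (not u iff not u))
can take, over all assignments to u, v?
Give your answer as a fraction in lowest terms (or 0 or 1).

1/5

Take u = 4/5, v = 1/5:
v iff v = 1/5 iff 1/5 = 1
u implies v = 4/5 implies 1/5 = 2/5
(v iff v) implies (u implies v) = 1 implies 2/5 = 2/5
u iff u = 4/5 iff 4/5 = 1
not (u iff u) = not 1 = 0
u implies v = 4/5 implies 1/5 = 2/5
u iff (u implies v) = 4/5 iff 2/5 = 3/5
not (u iff u) iff (u iff (u implies v)) = 0 iff 3/5 = 2/5
((v iff v) implies (u implies v)) iff (not (u iff u) iff (u iff (u implies v))) = 2/5 iff 2/5 = 1
not u = not 4/5 = 1/5
not not u = not 1/5 = 4/5
not u = not 4/5 = 1/5
not u = not 4/5 = 1/5
not u iff not u = 1/5 iff 1/5 = 1
not (not u iff not u) = not 1 = 0
not not u iff not (not u iff not u) = 4/5 iff 0 = 1/5
(((v iff v) implies (u implies v)) iff (not (u iff u) iff (u iff (u implies v)))) iff (not not u iff not (not u iff not u)) = 1 iff 1/5 = 1/5
No assignment yields a value below 1/5, so this is the minimum.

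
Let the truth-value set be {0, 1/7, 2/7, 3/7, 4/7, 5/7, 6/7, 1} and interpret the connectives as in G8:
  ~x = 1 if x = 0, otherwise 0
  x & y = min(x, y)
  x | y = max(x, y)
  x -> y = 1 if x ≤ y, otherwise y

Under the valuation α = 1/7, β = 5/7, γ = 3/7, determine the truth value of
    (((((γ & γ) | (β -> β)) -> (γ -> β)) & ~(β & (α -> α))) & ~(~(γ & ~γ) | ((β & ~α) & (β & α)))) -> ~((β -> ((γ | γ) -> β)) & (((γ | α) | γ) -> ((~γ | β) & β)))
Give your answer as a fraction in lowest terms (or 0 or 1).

γ & γ = 3/7 & 3/7 = 3/7
β -> β = 5/7 -> 5/7 = 1
(γ & γ) | (β -> β) = 3/7 | 1 = 1
γ -> β = 3/7 -> 5/7 = 1
((γ & γ) | (β -> β)) -> (γ -> β) = 1 -> 1 = 1
α -> α = 1/7 -> 1/7 = 1
β & (α -> α) = 5/7 & 1 = 5/7
~(β & (α -> α)) = ~5/7 = 0
(((γ & γ) | (β -> β)) -> (γ -> β)) & ~(β & (α -> α)) = 1 & 0 = 0
~γ = ~3/7 = 0
γ & ~γ = 3/7 & 0 = 0
~(γ & ~γ) = ~0 = 1
~α = ~1/7 = 0
β & ~α = 5/7 & 0 = 0
β & α = 5/7 & 1/7 = 1/7
(β & ~α) & (β & α) = 0 & 1/7 = 0
~(γ & ~γ) | ((β & ~α) & (β & α)) = 1 | 0 = 1
~(~(γ & ~γ) | ((β & ~α) & (β & α))) = ~1 = 0
((((γ & γ) | (β -> β)) -> (γ -> β)) & ~(β & (α -> α))) & ~(~(γ & ~γ) | ((β & ~α) & (β & α))) = 0 & 0 = 0
γ | γ = 3/7 | 3/7 = 3/7
(γ | γ) -> β = 3/7 -> 5/7 = 1
β -> ((γ | γ) -> β) = 5/7 -> 1 = 1
γ | α = 3/7 | 1/7 = 3/7
(γ | α) | γ = 3/7 | 3/7 = 3/7
~γ = ~3/7 = 0
~γ | β = 0 | 5/7 = 5/7
(~γ | β) & β = 5/7 & 5/7 = 5/7
((γ | α) | γ) -> ((~γ | β) & β) = 3/7 -> 5/7 = 1
(β -> ((γ | γ) -> β)) & (((γ | α) | γ) -> ((~γ | β) & β)) = 1 & 1 = 1
~((β -> ((γ | γ) -> β)) & (((γ | α) | γ) -> ((~γ | β) & β))) = ~1 = 0
(((((γ & γ) | (β -> β)) -> (γ -> β)) & ~(β & (α -> α))) & ~(~(γ & ~γ) | ((β & ~α) & (β & α)))) -> ~((β -> ((γ | γ) -> β)) & (((γ | α) | γ) -> ((~γ | β) & β))) = 0 -> 0 = 1

1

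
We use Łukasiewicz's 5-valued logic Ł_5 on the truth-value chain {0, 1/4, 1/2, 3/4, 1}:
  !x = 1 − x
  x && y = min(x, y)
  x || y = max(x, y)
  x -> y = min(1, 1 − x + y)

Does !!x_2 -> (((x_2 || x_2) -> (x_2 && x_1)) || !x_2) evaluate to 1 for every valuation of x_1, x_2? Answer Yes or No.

Counterexample: take x_1 = 0, x_2 = 3/4.
!x_2 = !3/4 = 1/4
!!x_2 = !1/4 = 3/4
x_2 || x_2 = 3/4 || 3/4 = 3/4
x_2 && x_1 = 3/4 && 0 = 0
(x_2 || x_2) -> (x_2 && x_1) = 3/4 -> 0 = 1/4
((x_2 || x_2) -> (x_2 && x_1)) || !x_2 = 1/4 || 1/4 = 1/4
!!x_2 -> (((x_2 || x_2) -> (x_2 && x_1)) || !x_2) = 3/4 -> 1/4 = 1/2
This gives 1/2 ≠ 1.

No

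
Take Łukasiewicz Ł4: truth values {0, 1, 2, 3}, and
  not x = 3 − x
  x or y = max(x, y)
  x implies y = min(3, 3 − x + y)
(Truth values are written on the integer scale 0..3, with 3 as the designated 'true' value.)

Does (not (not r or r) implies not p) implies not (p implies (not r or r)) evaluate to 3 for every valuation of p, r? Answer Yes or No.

No

Counterexample: take p = 0, r = 0.
not r = not 0 = 3
not r or r = 3 or 0 = 3
not (not r or r) = not 3 = 0
not p = not 0 = 3
not (not r or r) implies not p = 0 implies 3 = 3
p implies (not r or r) = 0 implies 3 = 3
not (p implies (not r or r)) = not 3 = 0
(not (not r or r) implies not p) implies not (p implies (not r or r)) = 3 implies 0 = 0
This gives 0 ≠ 3.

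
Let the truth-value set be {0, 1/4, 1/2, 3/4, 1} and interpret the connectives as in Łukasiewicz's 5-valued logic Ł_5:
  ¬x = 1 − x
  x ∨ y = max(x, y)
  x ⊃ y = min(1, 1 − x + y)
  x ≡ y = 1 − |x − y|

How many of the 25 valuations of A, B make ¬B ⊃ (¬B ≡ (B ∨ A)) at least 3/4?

22

value 1: 19 assignments (counts)
value 3/4: 3 assignments (counts)
value 1/2: 1 assignment
value 1/4: 1 assignment
value 0: 1 assignment
So 22 of the 25 assignments meet the threshold.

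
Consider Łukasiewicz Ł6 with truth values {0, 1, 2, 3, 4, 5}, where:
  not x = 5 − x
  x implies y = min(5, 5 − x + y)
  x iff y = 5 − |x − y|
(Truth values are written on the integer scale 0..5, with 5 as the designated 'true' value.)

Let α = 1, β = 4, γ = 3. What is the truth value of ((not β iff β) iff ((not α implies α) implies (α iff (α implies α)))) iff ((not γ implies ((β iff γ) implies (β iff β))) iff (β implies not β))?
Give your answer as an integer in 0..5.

not β = not 4 = 1
not β iff β = 1 iff 4 = 2
not α = not 1 = 4
not α implies α = 4 implies 1 = 2
α implies α = 1 implies 1 = 5
α iff (α implies α) = 1 iff 5 = 1
(not α implies α) implies (α iff (α implies α)) = 2 implies 1 = 4
(not β iff β) iff ((not α implies α) implies (α iff (α implies α))) = 2 iff 4 = 3
not γ = not 3 = 2
β iff γ = 4 iff 3 = 4
β iff β = 4 iff 4 = 5
(β iff γ) implies (β iff β) = 4 implies 5 = 5
not γ implies ((β iff γ) implies (β iff β)) = 2 implies 5 = 5
not β = not 4 = 1
β implies not β = 4 implies 1 = 2
(not γ implies ((β iff γ) implies (β iff β))) iff (β implies not β) = 5 iff 2 = 2
((not β iff β) iff ((not α implies α) implies (α iff (α implies α)))) iff ((not γ implies ((β iff γ) implies (β iff β))) iff (β implies not β)) = 3 iff 2 = 4

4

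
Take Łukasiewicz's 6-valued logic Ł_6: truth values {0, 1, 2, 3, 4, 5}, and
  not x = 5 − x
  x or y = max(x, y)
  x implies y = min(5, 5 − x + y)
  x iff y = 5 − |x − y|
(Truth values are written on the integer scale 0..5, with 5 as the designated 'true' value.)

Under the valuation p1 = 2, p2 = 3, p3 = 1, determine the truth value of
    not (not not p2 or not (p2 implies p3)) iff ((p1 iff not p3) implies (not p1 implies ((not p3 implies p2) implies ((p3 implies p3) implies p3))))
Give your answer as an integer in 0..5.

2

not p2 = not 3 = 2
not not p2 = not 2 = 3
p2 implies p3 = 3 implies 1 = 3
not (p2 implies p3) = not 3 = 2
not not p2 or not (p2 implies p3) = 3 or 2 = 3
not (not not p2 or not (p2 implies p3)) = not 3 = 2
not p3 = not 1 = 4
p1 iff not p3 = 2 iff 4 = 3
not p1 = not 2 = 3
not p3 = not 1 = 4
not p3 implies p2 = 4 implies 3 = 4
p3 implies p3 = 1 implies 1 = 5
(p3 implies p3) implies p3 = 5 implies 1 = 1
(not p3 implies p2) implies ((p3 implies p3) implies p3) = 4 implies 1 = 2
not p1 implies ((not p3 implies p2) implies ((p3 implies p3) implies p3)) = 3 implies 2 = 4
(p1 iff not p3) implies (not p1 implies ((not p3 implies p2) implies ((p3 implies p3) implies p3))) = 3 implies 4 = 5
not (not not p2 or not (p2 implies p3)) iff ((p1 iff not p3) implies (not p1 implies ((not p3 implies p2) implies ((p3 implies p3) implies p3)))) = 2 iff 5 = 2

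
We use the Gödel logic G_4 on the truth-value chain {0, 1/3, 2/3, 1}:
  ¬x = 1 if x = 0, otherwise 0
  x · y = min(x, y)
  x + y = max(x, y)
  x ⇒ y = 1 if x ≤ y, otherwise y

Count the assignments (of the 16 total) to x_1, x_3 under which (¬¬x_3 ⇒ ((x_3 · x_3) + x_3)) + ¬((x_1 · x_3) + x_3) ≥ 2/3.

12

x_1 = 0, x_3 = 0 ↦ 1  ≥
x_1 = 0, x_3 = 1/3 ↦ 1/3  <
x_1 = 0, x_3 = 2/3 ↦ 2/3  ≥
x_1 = 0, x_3 = 1 ↦ 1  ≥
x_1 = 1/3, x_3 = 0 ↦ 1  ≥
x_1 = 1/3, x_3 = 1/3 ↦ 1/3  <
x_1 = 1/3, x_3 = 2/3 ↦ 2/3  ≥
x_1 = 1/3, x_3 = 1 ↦ 1  ≥
x_1 = 2/3, x_3 = 0 ↦ 1  ≥
x_1 = 2/3, x_3 = 1/3 ↦ 1/3  <
x_1 = 2/3, x_3 = 2/3 ↦ 2/3  ≥
x_1 = 2/3, x_3 = 1 ↦ 1  ≥
x_1 = 1, x_3 = 0 ↦ 1  ≥
x_1 = 1, x_3 = 1/3 ↦ 1/3  <
x_1 = 1, x_3 = 2/3 ↦ 2/3  ≥
x_1 = 1, x_3 = 1 ↦ 1  ≥
So 12 of the 16 assignments meet the threshold.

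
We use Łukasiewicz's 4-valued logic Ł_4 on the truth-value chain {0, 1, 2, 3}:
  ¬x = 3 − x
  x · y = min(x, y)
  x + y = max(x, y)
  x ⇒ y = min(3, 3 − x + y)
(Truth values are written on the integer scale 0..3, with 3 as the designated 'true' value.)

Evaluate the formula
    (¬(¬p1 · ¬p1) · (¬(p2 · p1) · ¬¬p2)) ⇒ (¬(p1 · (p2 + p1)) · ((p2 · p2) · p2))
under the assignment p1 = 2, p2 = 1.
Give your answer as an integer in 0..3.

3

¬p1 = ¬2 = 1
¬p1 = ¬2 = 1
¬p1 · ¬p1 = 1 · 1 = 1
¬(¬p1 · ¬p1) = ¬1 = 2
p2 · p1 = 1 · 2 = 1
¬(p2 · p1) = ¬1 = 2
¬p2 = ¬1 = 2
¬¬p2 = ¬2 = 1
¬(p2 · p1) · ¬¬p2 = 2 · 1 = 1
¬(¬p1 · ¬p1) · (¬(p2 · p1) · ¬¬p2) = 2 · 1 = 1
p2 + p1 = 1 + 2 = 2
p1 · (p2 + p1) = 2 · 2 = 2
¬(p1 · (p2 + p1)) = ¬2 = 1
p2 · p2 = 1 · 1 = 1
(p2 · p2) · p2 = 1 · 1 = 1
¬(p1 · (p2 + p1)) · ((p2 · p2) · p2) = 1 · 1 = 1
(¬(¬p1 · ¬p1) · (¬(p2 · p1) · ¬¬p2)) ⇒ (¬(p1 · (p2 + p1)) · ((p2 · p2) · p2)) = 1 ⇒ 1 = 3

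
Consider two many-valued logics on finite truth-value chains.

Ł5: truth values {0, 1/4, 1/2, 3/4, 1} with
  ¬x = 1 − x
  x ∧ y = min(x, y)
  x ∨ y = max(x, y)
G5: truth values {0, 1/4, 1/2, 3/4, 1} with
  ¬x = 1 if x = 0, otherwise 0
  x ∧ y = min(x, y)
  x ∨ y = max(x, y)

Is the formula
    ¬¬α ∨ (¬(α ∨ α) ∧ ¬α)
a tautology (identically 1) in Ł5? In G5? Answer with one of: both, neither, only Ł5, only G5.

In Ł5: at α = 1/4 the value is 3/4 — not a tautology.
In G5: every assignment gives 1 — tautology.

only G5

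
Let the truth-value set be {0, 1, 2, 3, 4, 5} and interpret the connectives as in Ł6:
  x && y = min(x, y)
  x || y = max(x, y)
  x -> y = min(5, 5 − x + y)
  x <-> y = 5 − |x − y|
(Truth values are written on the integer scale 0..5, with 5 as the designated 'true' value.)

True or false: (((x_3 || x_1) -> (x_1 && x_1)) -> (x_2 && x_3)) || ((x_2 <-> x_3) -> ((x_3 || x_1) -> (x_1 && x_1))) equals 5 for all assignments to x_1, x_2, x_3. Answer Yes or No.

Counterexample: take x_1 = 0, x_2 = 1, x_3 = 1.
x_3 || x_1 = 1 || 0 = 1
x_1 && x_1 = 0 && 0 = 0
(x_3 || x_1) -> (x_1 && x_1) = 1 -> 0 = 4
x_2 && x_3 = 1 && 1 = 1
((x_3 || x_1) -> (x_1 && x_1)) -> (x_2 && x_3) = 4 -> 1 = 2
x_2 <-> x_3 = 1 <-> 1 = 5
x_3 || x_1 = 1 || 0 = 1
x_1 && x_1 = 0 && 0 = 0
(x_3 || x_1) -> (x_1 && x_1) = 1 -> 0 = 4
(x_2 <-> x_3) -> ((x_3 || x_1) -> (x_1 && x_1)) = 5 -> 4 = 4
(((x_3 || x_1) -> (x_1 && x_1)) -> (x_2 && x_3)) || ((x_2 <-> x_3) -> ((x_3 || x_1) -> (x_1 && x_1))) = 2 || 4 = 4
This gives 4 ≠ 5.

No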